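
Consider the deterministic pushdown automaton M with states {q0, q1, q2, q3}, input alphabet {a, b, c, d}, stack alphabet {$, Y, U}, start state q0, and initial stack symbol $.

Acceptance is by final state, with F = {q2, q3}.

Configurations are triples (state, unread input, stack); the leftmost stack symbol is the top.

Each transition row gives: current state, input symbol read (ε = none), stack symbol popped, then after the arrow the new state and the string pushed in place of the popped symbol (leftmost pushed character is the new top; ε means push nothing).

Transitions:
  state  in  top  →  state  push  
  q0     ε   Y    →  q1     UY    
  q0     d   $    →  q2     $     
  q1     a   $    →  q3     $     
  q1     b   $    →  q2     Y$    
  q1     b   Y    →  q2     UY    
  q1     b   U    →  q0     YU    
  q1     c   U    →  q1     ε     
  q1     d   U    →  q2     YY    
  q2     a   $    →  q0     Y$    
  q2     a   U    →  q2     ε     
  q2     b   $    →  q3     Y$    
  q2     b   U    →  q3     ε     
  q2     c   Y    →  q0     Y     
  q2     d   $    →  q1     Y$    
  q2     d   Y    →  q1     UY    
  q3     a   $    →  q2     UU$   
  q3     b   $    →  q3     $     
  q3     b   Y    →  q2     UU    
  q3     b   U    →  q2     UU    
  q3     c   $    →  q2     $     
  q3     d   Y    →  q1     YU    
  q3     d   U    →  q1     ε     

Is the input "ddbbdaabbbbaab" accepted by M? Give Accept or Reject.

(q0, ddbbdaabbbbaab, $)
  read d, top $: go to q2, push $ → (q2, dbbdaabbbbaab, $)
  read d, top $: go to q1, push Y$ → (q1, bbdaabbbbaab, Y$)
  read b, top Y: go to q2, push UY → (q2, bdaabbbbaab, UY$)
  read b, top U: go to q3, push ε → (q3, daabbbbaab, Y$)
  read d, top Y: go to q1, push YU → (q1, aabbbbaab, YU$)
No transition applies at (q1, aabbbbaab, YU$); input not fully consumed.

Reject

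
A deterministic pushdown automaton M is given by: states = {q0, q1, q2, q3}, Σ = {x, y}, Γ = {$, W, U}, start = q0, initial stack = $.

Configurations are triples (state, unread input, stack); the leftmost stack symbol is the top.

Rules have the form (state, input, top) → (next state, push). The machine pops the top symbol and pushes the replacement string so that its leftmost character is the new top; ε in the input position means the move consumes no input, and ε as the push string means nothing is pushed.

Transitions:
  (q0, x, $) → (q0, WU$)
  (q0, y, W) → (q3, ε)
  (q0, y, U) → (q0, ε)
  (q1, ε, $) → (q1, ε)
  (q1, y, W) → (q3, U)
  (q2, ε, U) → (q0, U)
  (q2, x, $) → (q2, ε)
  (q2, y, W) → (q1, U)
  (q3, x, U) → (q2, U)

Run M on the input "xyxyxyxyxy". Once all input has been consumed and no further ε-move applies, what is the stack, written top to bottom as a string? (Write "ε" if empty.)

U$

(q0, xyxyxyxyxy, $) ⊢ (q0, yxyxyxyxy, WU$) ⊢ (q3, xyxyxyxy, U$) ⊢ (q2, yxyxyxy, U$) ⊢ (q0, yxyxyxy, U$) ⊢ (q0, xyxyxy, $) ⊢ (q0, yxyxy, WU$) ⊢ (q3, xyxy, U$) ⊢ (q2, yxy, U$) ⊢ (q0, yxy, U$) ⊢ (q0, xy, $) ⊢ (q0, y, WU$) ⊢ (q3, ε, U$)
All input consumed in state q3 with stack U$.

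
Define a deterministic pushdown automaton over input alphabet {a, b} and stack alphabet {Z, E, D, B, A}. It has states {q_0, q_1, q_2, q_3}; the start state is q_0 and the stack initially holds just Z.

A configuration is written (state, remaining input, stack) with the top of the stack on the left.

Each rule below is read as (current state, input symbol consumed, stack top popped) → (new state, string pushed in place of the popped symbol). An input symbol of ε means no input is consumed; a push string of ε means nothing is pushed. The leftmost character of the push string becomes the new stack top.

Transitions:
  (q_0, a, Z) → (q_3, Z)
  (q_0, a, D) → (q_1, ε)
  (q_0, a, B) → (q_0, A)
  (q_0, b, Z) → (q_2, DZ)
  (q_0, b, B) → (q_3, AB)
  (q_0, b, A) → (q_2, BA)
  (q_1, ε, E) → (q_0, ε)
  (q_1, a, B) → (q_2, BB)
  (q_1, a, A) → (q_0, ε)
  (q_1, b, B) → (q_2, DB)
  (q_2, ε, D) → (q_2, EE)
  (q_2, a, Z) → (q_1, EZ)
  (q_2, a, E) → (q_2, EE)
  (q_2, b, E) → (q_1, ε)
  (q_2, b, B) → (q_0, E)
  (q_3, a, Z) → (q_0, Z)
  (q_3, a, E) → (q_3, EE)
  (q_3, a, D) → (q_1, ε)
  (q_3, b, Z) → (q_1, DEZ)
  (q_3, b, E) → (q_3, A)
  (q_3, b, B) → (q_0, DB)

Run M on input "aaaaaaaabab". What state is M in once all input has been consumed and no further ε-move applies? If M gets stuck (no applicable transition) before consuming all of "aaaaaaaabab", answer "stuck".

(q_0, aaaaaaaabab, Z) ⊢ (q_3, aaaaaaabab, Z) ⊢ (q_0, aaaaaabab, Z) ⊢ (q_3, aaaaabab, Z) ⊢ (q_0, aaaabab, Z) ⊢ (q_3, aaabab, Z) ⊢ (q_0, aabab, Z) ⊢ (q_3, abab, Z) ⊢ (q_0, bab, Z) ⊢ (q_2, ab, DZ) ⊢ (q_2, ab, EEZ) ⊢ (q_2, b, EEEZ) ⊢ (q_1, ε, EEZ) ⊢ (q_0, ε, EZ)
All input consumed; M is in state q_0.

q_0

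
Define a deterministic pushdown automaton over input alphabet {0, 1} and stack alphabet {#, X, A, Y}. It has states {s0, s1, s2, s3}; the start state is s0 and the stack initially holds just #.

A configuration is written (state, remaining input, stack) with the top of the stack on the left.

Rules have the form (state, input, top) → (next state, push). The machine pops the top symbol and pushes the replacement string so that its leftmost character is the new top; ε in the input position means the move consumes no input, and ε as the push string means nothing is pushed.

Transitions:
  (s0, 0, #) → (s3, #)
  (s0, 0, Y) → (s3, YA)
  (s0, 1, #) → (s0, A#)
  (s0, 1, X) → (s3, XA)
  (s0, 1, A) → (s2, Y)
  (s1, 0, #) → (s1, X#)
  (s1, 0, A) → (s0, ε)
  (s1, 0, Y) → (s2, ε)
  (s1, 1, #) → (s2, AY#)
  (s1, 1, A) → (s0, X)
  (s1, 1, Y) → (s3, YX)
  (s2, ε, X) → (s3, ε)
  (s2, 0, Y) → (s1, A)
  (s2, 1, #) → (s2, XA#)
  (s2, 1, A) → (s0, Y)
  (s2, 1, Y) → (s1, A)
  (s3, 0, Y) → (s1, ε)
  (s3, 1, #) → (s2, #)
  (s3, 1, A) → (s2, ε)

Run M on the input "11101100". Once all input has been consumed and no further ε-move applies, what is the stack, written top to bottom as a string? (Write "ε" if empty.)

(s0, 11101100, #)
  read 1, top #: go to s0, push A# → (s0, 1101100, A#)
  read 1, top A: go to s2, push Y → (s2, 101100, Y#)
  read 1, top Y: go to s1, push A → (s1, 01100, A#)
  read 0, top A: go to s0, push ε → (s0, 1100, #)
  read 1, top #: go to s0, push A# → (s0, 100, A#)
  read 1, top A: go to s2, push Y → (s2, 00, Y#)
  read 0, top Y: go to s1, push A → (s1, 0, A#)
  read 0, top A: go to s0, push ε → (s0, ε, #)
All input consumed in state s0 with stack #.

#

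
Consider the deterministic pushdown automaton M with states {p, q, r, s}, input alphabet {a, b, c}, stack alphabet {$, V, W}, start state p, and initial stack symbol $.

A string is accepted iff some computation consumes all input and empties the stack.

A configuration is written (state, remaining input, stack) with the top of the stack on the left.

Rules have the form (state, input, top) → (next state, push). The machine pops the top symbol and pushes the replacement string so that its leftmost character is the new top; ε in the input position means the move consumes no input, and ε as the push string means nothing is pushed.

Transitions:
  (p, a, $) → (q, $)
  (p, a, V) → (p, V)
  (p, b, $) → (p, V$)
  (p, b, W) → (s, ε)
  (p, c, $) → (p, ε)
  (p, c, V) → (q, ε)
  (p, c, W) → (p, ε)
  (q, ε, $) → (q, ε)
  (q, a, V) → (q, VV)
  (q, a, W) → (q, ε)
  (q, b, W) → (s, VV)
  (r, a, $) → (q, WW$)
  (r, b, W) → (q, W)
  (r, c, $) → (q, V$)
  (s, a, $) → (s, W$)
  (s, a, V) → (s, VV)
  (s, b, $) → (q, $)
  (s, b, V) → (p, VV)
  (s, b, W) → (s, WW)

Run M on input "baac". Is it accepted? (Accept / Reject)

(p, baac, $) ⊢ (p, aac, V$) ⊢ (p, ac, V$) ⊢ (p, c, V$) ⊢ (q, ε, $) ⊢ (q, ε, ε)
All input consumed and the stack is empty.

Accept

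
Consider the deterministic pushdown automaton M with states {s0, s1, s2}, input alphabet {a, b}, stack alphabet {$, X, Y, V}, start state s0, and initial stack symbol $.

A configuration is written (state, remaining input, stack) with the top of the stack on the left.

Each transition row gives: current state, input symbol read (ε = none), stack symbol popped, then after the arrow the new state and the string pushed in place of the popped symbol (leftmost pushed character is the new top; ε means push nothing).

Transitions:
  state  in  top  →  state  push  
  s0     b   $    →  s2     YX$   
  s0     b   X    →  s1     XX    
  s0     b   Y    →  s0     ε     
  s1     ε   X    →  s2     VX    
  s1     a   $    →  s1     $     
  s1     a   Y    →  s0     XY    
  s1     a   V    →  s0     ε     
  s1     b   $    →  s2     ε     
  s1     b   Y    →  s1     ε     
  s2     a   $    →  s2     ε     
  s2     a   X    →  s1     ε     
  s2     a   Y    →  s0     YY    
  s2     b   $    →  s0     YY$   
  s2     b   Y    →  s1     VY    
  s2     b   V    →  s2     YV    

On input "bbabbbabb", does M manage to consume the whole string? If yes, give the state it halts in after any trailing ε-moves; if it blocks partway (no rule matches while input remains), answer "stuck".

s0

(s0, bbabbbabb, $)
  read b, top $: go to s2, push YX$ → (s2, babbbabb, YX$)
  read b, top Y: go to s1, push VY → (s1, abbbabb, VYX$)
  read a, top V: go to s0, push ε → (s0, bbbabb, YX$)
  read b, top Y: go to s0, push ε → (s0, bbabb, X$)
  read b, top X: go to s1, push XX → (s1, babb, XX$)
  ε-move, top X: go to s2, push VX → (s2, babb, VXX$)
  read b, top V: go to s2, push YV → (s2, abb, YVXX$)
  read a, top Y: go to s0, push YY → (s0, bb, YYVXX$)
  read b, top Y: go to s0, push ε → (s0, b, YVXX$)
  read b, top Y: go to s0, push ε → (s0, ε, VXX$)
All input consumed; M is in state s0.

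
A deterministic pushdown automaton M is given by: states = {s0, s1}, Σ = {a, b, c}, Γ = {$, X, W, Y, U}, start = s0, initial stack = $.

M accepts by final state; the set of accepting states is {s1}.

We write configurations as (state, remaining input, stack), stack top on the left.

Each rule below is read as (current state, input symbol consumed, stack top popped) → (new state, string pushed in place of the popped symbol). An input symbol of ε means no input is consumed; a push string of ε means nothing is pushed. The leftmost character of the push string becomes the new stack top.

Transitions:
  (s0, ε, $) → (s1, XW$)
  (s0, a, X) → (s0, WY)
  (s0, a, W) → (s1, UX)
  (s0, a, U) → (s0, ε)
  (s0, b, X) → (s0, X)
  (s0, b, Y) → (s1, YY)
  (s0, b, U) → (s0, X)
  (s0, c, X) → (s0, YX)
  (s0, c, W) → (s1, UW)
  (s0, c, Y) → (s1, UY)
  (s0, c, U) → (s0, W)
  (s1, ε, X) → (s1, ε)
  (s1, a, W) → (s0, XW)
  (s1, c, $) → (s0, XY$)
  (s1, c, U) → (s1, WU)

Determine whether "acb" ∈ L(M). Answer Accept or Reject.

Accept

(s0, acb, $)
  ε-move, top $: go to s1, push XW$ → (s1, acb, XW$)
  ε-move, top X: go to s1, push ε → (s1, acb, W$)
  read a, top W: go to s0, push XW → (s0, cb, XW$)
  read c, top X: go to s0, push YX → (s0, b, YXW$)
  read b, top Y: go to s1, push YY → (s1, ε, YYXW$)
All input consumed; state s1 ∈ F.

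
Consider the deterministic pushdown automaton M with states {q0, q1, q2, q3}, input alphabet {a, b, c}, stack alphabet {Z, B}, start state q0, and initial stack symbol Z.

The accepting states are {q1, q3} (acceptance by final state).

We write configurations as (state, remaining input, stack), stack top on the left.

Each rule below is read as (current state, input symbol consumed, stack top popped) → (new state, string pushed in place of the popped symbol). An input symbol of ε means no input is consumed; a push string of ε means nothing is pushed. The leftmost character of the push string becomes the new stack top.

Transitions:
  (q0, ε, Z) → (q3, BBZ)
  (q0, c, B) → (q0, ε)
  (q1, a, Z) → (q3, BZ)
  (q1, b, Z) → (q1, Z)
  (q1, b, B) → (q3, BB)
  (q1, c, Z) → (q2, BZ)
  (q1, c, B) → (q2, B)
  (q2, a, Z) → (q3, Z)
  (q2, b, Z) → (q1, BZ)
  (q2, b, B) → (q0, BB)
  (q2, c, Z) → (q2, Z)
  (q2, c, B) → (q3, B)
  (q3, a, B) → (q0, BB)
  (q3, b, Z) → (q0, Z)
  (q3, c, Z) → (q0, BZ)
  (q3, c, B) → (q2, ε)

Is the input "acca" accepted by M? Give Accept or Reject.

(q0, acca, Z)
  ε-move, top Z: go to q3, push BBZ → (q3, acca, BBZ)
  read a, top B: go to q0, push BB → (q0, cca, BBBZ)
  read c, top B: go to q0, push ε → (q0, ca, BBZ)
  read c, top B: go to q0, push ε → (q0, a, BZ)
No transition applies at (q0, a, BZ); input not fully consumed.

Reject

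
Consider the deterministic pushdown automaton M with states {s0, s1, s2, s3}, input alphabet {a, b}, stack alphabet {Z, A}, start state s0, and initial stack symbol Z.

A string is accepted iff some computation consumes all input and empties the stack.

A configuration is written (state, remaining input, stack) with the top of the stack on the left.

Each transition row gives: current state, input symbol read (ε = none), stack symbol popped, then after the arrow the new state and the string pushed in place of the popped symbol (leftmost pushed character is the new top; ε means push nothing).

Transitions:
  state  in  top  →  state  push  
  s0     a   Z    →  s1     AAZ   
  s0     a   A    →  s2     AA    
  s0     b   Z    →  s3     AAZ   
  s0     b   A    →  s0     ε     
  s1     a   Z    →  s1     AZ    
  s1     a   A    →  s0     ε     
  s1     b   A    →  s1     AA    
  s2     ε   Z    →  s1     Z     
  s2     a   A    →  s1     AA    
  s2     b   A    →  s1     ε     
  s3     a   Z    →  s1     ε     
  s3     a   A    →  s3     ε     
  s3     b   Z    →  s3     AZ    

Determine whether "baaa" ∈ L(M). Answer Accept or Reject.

Accept

(s0, baaa, Z)
  read b, top Z: go to s3, push AAZ → (s3, aaa, AAZ)
  read a, top A: go to s3, push ε → (s3, aa, AZ)
  read a, top A: go to s3, push ε → (s3, a, Z)
  read a, top Z: go to s1, push ε → (s1, ε, ε)
All input consumed and the stack is empty.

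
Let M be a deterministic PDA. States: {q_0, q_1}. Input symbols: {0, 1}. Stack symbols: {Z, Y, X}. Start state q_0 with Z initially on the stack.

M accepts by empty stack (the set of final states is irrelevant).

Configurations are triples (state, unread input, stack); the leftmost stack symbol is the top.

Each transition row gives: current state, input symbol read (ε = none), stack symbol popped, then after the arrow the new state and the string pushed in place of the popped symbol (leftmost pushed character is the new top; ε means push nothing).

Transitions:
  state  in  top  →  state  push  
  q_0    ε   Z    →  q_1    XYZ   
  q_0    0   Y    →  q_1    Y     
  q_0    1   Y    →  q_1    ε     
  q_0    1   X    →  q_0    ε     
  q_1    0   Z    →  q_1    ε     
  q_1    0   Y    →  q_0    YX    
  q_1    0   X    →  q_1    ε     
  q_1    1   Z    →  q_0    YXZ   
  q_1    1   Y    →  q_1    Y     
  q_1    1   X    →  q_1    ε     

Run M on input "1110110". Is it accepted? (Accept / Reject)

Accept

(q_0, 1110110, Z)
  ε-move, top Z: go to q_1, push XYZ → (q_1, 1110110, XYZ)
  read 1, top X: go to q_1, push ε → (q_1, 110110, YZ)
  read 1, top Y: go to q_1, push Y → (q_1, 10110, YZ)
  read 1, top Y: go to q_1, push Y → (q_1, 0110, YZ)
  read 0, top Y: go to q_0, push YX → (q_0, 110, YXZ)
  read 1, top Y: go to q_1, push ε → (q_1, 10, XZ)
  read 1, top X: go to q_1, push ε → (q_1, 0, Z)
  read 0, top Z: go to q_1, push ε → (q_1, ε, ε)
All input consumed and the stack is empty.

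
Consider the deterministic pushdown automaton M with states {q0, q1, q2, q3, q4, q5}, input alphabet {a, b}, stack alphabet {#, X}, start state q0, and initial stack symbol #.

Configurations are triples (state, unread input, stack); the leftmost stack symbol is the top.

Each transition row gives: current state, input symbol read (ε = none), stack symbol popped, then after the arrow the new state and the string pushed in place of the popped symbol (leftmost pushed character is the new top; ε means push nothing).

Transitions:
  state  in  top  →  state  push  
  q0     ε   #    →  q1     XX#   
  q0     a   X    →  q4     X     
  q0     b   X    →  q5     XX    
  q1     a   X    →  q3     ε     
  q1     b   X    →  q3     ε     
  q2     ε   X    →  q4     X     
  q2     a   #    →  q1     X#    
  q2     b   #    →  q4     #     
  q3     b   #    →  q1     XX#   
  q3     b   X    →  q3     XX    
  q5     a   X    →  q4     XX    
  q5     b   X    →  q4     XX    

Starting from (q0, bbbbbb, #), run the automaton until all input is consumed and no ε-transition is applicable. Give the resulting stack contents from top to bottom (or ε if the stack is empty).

(q0, bbbbbb, #)
  ε-move, top #: go to q1, push XX# → (q1, bbbbbb, XX#)
  read b, top X: go to q3, push ε → (q3, bbbbb, X#)
  read b, top X: go to q3, push XX → (q3, bbbb, XX#)
  read b, top X: go to q3, push XX → (q3, bbb, XXX#)
  read b, top X: go to q3, push XX → (q3, bb, XXXX#)
  read b, top X: go to q3, push XX → (q3, b, XXXXX#)
  read b, top X: go to q3, push XX → (q3, ε, XXXXXX#)
All input consumed in state q3 with stack XXXXXX#.

XXXXXX#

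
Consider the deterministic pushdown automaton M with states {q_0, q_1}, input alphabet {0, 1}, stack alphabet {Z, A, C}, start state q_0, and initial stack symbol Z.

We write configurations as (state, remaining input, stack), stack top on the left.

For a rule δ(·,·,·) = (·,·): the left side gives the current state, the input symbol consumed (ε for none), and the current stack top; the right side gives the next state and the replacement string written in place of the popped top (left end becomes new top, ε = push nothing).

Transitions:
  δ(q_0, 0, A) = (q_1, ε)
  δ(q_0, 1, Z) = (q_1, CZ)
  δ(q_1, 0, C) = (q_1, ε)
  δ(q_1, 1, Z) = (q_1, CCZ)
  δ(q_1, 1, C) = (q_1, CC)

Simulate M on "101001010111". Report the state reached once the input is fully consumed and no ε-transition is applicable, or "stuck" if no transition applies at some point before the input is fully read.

(q_0, 101001010111, Z) ⊢ (q_1, 01001010111, CZ) ⊢ (q_1, 1001010111, Z) ⊢ (q_1, 001010111, CCZ) ⊢ (q_1, 01010111, CZ) ⊢ (q_1, 1010111, Z) ⊢ (q_1, 010111, CCZ) ⊢ (q_1, 10111, CZ) ⊢ (q_1, 0111, CCZ) ⊢ (q_1, 111, CZ) ⊢ (q_1, 11, CCZ) ⊢ (q_1, 1, CCCZ) ⊢ (q_1, ε, CCCCZ)
All input consumed; M is in state q_1.

q_1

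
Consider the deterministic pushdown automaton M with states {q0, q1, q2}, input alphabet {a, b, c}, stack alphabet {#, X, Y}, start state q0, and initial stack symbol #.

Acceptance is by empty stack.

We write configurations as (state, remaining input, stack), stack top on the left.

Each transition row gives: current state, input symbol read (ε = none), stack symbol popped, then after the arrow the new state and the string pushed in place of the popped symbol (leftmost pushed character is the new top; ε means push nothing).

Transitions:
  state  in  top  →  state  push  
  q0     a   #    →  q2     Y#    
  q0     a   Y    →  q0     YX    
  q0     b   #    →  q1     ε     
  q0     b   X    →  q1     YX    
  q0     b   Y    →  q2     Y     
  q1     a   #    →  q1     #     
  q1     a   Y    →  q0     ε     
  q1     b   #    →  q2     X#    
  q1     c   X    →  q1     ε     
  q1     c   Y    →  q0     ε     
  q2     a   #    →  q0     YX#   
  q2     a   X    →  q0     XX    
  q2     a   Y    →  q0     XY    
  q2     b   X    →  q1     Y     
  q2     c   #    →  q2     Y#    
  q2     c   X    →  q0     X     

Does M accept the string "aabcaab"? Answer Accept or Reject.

(q0, aabcaab, #)
  read a, top #: go to q2, push Y# → (q2, abcaab, Y#)
  read a, top Y: go to q0, push XY → (q0, bcaab, XY#)
  read b, top X: go to q1, push YX → (q1, caab, YXY#)
  read c, top Y: go to q0, push ε → (q0, aab, XY#)
No transition applies at (q0, aab, XY#); input not fully consumed.

Reject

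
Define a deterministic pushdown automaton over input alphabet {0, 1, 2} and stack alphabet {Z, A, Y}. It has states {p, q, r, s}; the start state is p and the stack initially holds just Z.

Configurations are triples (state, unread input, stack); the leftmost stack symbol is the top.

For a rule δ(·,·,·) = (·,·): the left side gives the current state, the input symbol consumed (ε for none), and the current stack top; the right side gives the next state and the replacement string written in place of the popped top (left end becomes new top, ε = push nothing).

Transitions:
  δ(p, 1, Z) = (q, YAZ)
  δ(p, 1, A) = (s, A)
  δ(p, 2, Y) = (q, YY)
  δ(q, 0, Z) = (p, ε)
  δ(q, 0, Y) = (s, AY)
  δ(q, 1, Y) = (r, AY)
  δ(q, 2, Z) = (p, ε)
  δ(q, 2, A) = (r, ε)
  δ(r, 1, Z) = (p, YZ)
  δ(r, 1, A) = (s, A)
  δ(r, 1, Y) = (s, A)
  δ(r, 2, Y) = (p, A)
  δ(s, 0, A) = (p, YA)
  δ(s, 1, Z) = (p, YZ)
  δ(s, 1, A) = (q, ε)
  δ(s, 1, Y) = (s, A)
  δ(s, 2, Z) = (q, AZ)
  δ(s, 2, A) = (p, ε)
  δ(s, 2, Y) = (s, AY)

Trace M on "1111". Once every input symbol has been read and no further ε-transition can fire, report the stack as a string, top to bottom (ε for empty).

(p, 1111, Z)
  read 1, top Z: go to q, push YAZ → (q, 111, YAZ)
  read 1, top Y: go to r, push AY → (r, 11, AYAZ)
  read 1, top A: go to s, push A → (s, 1, AYAZ)
  read 1, top A: go to q, push ε → (q, ε, YAZ)
All input consumed in state q with stack YAZ.

YAZ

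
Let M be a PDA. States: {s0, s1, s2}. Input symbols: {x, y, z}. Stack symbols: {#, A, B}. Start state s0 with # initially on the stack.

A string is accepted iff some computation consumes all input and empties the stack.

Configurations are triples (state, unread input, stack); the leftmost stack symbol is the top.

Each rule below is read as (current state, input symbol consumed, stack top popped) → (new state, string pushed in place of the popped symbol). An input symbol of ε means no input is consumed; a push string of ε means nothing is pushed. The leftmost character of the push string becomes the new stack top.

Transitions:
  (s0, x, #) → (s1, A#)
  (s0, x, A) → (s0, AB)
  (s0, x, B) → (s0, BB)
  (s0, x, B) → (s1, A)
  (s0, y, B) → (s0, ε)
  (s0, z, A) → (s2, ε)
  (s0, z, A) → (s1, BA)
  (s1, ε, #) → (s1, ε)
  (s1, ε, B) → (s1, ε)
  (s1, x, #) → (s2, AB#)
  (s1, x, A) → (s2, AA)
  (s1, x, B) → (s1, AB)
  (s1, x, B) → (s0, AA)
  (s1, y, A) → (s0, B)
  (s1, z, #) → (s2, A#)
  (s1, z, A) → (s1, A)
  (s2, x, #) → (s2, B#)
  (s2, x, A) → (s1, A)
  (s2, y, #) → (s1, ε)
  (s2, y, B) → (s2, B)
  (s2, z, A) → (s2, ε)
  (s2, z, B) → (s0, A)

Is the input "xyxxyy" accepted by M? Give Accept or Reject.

No computation consumes all input and empties the stack.

Reject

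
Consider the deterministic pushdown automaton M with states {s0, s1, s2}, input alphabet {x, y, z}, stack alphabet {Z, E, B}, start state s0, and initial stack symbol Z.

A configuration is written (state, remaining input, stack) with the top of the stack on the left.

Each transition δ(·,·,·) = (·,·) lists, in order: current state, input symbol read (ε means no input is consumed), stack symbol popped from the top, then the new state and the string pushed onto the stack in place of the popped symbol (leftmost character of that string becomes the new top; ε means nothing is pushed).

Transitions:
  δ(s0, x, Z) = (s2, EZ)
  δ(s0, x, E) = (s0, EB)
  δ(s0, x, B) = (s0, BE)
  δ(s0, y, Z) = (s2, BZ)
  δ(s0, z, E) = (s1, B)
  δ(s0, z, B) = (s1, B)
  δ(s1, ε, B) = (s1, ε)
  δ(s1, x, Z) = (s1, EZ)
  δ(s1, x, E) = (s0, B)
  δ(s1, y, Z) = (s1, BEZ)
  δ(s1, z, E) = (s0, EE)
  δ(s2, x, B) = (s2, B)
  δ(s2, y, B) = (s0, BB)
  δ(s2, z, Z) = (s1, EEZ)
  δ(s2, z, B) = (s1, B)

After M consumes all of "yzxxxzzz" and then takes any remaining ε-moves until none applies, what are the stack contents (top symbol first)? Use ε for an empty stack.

EZ

(s0, yzxxxzzz, Z)
  read y, top Z: go to s2, push BZ → (s2, zxxxzzz, BZ)
  read z, top B: go to s1, push B → (s1, xxxzzz, BZ)
  ε-move, top B: go to s1, push ε → (s1, xxxzzz, Z)
  read x, top Z: go to s1, push EZ → (s1, xxzzz, EZ)
  read x, top E: go to s0, push B → (s0, xzzz, BZ)
  read x, top B: go to s0, push BE → (s0, zzz, BEZ)
  read z, top B: go to s1, push B → (s1, zz, BEZ)
  ε-move, top B: go to s1, push ε → (s1, zz, EZ)
  read z, top E: go to s0, push EE → (s0, z, EEZ)
  read z, top E: go to s1, push B → (s1, ε, BEZ)
  ε-move, top B: go to s1, push ε → (s1, ε, EZ)
All input consumed in state s1 with stack EZ.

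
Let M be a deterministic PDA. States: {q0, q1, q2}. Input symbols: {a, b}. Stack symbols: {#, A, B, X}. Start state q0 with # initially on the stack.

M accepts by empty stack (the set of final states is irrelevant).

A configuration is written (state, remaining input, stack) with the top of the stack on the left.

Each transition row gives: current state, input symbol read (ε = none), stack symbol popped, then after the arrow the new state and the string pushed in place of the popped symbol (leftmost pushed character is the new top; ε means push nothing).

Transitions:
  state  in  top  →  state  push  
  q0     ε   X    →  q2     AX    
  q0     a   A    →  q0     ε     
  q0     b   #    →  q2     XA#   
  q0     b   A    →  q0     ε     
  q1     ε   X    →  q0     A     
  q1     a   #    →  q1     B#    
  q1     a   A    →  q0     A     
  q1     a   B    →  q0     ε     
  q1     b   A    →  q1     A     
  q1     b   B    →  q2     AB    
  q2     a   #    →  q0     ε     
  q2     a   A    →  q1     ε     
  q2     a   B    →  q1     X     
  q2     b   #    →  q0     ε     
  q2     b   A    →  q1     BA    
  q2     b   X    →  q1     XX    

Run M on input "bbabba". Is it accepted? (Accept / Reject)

Reject

(q0, bbabba, #) ⊢ (q2, babba, XA#) ⊢ (q1, abba, XXA#) ⊢ (q0, abba, AXA#) ⊢ (q0, bba, XA#) ⊢ (q2, bba, AXA#) ⊢ (q1, ba, BAXA#) ⊢ (q2, a, ABAXA#) ⊢ (q1, ε, BAXA#)
All input consumed; stack is BAXA#, not empty, and no further ε-move applies.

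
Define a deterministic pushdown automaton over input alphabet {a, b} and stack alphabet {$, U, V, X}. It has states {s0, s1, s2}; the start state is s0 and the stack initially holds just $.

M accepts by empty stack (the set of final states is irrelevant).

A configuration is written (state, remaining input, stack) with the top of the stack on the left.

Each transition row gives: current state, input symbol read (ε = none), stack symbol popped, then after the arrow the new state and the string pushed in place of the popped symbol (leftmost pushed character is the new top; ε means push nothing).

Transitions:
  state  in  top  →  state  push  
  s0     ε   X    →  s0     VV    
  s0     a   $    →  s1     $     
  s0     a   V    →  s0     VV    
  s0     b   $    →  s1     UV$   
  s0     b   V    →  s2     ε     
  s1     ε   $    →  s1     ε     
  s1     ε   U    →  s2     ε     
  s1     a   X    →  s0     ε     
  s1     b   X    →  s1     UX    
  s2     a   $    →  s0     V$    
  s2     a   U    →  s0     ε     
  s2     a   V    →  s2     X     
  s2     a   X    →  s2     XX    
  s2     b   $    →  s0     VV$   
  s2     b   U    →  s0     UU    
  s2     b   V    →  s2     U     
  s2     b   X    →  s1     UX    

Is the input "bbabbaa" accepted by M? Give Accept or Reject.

Accept

(s0, bbabbaa, $)
  read b, top $: go to s1, push UV$ → (s1, babbaa, UV$)
  ε-move, top U: go to s2, push ε → (s2, babbaa, V$)
  read b, top V: go to s2, push U → (s2, abbaa, U$)
  read a, top U: go to s0, push ε → (s0, bbaa, $)
  read b, top $: go to s1, push UV$ → (s1, baa, UV$)
  ε-move, top U: go to s2, push ε → (s2, baa, V$)
  read b, top V: go to s2, push U → (s2, aa, U$)
  read a, top U: go to s0, push ε → (s0, a, $)
  read a, top $: go to s1, push $ → (s1, ε, $)
  ε-move, top $: go to s1, push ε → (s1, ε, ε)
All input consumed and the stack is empty.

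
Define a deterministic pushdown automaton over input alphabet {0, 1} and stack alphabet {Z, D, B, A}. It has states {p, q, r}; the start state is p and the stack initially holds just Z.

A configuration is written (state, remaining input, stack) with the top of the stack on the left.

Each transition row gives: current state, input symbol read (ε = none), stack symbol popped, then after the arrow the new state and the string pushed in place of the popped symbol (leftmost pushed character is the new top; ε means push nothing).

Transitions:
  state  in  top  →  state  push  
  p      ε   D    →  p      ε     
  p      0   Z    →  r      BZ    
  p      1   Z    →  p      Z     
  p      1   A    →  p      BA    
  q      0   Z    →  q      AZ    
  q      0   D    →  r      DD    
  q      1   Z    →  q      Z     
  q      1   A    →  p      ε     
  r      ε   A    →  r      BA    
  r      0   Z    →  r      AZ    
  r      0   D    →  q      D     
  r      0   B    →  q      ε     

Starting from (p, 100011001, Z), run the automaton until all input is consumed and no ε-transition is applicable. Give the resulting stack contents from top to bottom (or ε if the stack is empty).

Z

(p, 100011001, Z)
  read 1, top Z: go to p, push Z → (p, 00011001, Z)
  read 0, top Z: go to r, push BZ → (r, 0011001, BZ)
  read 0, top B: go to q, push ε → (q, 011001, Z)
  read 0, top Z: go to q, push AZ → (q, 11001, AZ)
  read 1, top A: go to p, push ε → (p, 1001, Z)
  read 1, top Z: go to p, push Z → (p, 001, Z)
  read 0, top Z: go to r, push BZ → (r, 01, BZ)
  read 0, top B: go to q, push ε → (q, 1, Z)
  read 1, top Z: go to q, push Z → (q, ε, Z)
All input consumed in state q with stack Z.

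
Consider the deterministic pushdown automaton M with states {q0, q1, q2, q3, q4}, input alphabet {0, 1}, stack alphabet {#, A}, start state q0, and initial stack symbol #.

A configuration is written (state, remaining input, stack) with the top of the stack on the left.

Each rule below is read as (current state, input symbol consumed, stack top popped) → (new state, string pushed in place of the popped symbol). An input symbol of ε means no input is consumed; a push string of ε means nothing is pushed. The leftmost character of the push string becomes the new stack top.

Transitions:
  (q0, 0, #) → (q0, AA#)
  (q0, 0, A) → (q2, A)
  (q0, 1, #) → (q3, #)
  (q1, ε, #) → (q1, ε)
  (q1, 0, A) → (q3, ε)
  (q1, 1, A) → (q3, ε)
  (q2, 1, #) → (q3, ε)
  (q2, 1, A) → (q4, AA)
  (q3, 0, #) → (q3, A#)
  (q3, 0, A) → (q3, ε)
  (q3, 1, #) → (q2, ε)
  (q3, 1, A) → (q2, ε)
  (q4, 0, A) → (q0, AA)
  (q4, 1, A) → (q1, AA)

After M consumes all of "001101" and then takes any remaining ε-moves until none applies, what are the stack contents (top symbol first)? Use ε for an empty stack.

AA#

(q0, 001101, #)
  read 0, top #: go to q0, push AA# → (q0, 01101, AA#)
  read 0, top A: go to q2, push A → (q2, 1101, AA#)
  read 1, top A: go to q4, push AA → (q4, 101, AAA#)
  read 1, top A: go to q1, push AA → (q1, 01, AAAA#)
  read 0, top A: go to q3, push ε → (q3, 1, AAA#)
  read 1, top A: go to q2, push ε → (q2, ε, AA#)
All input consumed in state q2 with stack AA#.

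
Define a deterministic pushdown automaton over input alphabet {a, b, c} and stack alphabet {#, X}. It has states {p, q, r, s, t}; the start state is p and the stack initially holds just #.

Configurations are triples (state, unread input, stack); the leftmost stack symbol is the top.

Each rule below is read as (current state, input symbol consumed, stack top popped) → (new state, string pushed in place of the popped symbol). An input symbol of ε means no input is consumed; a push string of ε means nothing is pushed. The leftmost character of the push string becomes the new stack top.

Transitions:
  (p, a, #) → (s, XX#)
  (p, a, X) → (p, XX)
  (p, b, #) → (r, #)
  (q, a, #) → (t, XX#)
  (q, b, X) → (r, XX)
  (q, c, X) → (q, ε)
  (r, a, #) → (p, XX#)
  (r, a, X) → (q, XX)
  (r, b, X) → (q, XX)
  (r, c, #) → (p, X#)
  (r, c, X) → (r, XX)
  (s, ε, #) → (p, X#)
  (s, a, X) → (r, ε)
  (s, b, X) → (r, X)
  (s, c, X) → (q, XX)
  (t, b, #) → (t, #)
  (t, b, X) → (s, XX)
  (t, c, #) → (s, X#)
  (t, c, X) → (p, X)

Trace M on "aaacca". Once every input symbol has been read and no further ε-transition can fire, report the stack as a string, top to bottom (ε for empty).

XX#

(p, aaacca, #) ⊢ (s, aacca, XX#) ⊢ (r, acca, X#) ⊢ (q, cca, XX#) ⊢ (q, ca, X#) ⊢ (q, a, #) ⊢ (t, ε, XX#)
All input consumed in state t with stack XX#.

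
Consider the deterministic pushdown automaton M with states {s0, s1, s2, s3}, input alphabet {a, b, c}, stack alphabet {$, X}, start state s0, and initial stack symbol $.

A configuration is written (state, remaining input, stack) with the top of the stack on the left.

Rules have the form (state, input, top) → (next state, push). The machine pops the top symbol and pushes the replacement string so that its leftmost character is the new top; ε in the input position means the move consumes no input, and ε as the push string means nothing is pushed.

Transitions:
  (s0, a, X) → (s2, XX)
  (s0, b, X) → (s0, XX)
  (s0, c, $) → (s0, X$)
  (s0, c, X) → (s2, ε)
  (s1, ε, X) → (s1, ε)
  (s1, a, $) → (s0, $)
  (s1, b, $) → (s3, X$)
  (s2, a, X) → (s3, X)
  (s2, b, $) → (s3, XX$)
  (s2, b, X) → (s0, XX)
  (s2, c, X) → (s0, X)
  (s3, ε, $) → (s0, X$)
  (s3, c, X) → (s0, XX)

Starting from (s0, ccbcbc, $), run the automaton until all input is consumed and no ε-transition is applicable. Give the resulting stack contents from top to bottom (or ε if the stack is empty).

(s0, ccbcbc, $) ⊢ (s0, cbcbc, X$) ⊢ (s2, bcbc, $) ⊢ (s3, cbc, XX$) ⊢ (s0, bc, XXX$) ⊢ (s0, c, XXXX$) ⊢ (s2, ε, XXX$)
All input consumed in state s2 with stack XXX$.

XXX$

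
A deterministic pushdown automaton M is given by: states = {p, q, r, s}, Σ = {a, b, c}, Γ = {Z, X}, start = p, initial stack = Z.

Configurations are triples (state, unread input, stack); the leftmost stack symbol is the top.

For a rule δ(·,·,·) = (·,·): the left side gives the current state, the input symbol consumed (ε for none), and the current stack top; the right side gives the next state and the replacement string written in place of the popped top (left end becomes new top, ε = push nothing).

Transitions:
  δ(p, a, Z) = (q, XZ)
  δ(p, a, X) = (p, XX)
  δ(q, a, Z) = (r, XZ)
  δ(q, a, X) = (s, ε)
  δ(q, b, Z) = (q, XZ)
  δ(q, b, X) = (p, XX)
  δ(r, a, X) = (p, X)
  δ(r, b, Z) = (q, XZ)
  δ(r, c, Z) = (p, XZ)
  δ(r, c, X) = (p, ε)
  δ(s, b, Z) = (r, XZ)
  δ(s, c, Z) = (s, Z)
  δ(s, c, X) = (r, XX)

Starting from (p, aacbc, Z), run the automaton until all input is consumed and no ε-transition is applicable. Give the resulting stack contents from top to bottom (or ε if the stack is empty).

Z

(p, aacbc, Z) ⊢ (q, acbc, XZ) ⊢ (s, cbc, Z) ⊢ (s, bc, Z) ⊢ (r, c, XZ) ⊢ (p, ε, Z)
All input consumed in state p with stack Z.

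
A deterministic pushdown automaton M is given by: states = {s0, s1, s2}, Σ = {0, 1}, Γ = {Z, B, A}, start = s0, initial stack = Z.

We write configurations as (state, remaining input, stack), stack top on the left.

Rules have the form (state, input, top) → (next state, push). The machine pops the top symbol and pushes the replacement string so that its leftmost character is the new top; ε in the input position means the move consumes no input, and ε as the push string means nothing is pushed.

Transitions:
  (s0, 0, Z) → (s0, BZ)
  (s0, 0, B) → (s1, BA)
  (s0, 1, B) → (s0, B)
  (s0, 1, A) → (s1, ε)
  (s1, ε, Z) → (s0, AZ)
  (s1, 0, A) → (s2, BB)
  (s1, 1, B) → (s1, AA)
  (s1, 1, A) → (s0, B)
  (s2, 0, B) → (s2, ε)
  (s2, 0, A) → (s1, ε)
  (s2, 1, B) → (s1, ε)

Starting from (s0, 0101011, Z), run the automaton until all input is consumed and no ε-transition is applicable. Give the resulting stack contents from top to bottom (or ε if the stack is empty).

(s0, 0101011, Z)
  read 0, top Z: go to s0, push BZ → (s0, 101011, BZ)
  read 1, top B: go to s0, push B → (s0, 01011, BZ)
  read 0, top B: go to s1, push BA → (s1, 1011, BAZ)
  read 1, top B: go to s1, push AA → (s1, 011, AAAZ)
  read 0, top A: go to s2, push BB → (s2, 11, BBAAZ)
  read 1, top B: go to s1, push ε → (s1, 1, BAAZ)
  read 1, top B: go to s1, push AA → (s1, ε, AAAAZ)
All input consumed in state s1 with stack AAAAZ.

AAAAZ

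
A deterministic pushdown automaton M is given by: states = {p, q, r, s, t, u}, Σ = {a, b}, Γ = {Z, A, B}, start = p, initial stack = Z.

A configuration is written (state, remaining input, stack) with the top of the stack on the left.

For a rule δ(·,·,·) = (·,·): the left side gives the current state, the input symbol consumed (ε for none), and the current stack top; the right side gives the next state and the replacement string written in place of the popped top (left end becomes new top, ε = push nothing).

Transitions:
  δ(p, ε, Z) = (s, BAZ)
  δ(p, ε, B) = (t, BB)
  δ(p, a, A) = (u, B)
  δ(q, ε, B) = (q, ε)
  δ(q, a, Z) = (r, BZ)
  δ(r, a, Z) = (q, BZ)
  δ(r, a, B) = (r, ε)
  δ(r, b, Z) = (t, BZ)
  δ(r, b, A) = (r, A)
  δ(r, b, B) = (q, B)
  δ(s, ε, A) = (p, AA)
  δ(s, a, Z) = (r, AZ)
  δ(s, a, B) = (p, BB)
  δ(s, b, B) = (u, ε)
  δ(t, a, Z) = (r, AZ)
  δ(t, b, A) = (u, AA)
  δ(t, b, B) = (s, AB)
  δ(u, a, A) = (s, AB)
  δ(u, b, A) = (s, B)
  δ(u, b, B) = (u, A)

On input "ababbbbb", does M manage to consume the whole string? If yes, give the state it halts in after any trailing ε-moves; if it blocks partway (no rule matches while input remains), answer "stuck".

u

(p, ababbbbb, Z)
  ε-move, top Z: go to s, push BAZ → (s, ababbbbb, BAZ)
  read a, top B: go to p, push BB → (p, babbbbb, BBAZ)
  ε-move, top B: go to t, push BB → (t, babbbbb, BBBAZ)
  read b, top B: go to s, push AB → (s, abbbbb, ABBBAZ)
  ε-move, top A: go to p, push AA → (p, abbbbb, AABBBAZ)
  read a, top A: go to u, push B → (u, bbbbb, BABBBAZ)
  read b, top B: go to u, push A → (u, bbbb, AABBBAZ)
  read b, top A: go to s, push B → (s, bbb, BABBBAZ)
  read b, top B: go to u, push ε → (u, bb, ABBBAZ)
  read b, top A: go to s, push B → (s, b, BBBBAZ)
  read b, top B: go to u, push ε → (u, ε, BBBAZ)
All input consumed; M is in state u.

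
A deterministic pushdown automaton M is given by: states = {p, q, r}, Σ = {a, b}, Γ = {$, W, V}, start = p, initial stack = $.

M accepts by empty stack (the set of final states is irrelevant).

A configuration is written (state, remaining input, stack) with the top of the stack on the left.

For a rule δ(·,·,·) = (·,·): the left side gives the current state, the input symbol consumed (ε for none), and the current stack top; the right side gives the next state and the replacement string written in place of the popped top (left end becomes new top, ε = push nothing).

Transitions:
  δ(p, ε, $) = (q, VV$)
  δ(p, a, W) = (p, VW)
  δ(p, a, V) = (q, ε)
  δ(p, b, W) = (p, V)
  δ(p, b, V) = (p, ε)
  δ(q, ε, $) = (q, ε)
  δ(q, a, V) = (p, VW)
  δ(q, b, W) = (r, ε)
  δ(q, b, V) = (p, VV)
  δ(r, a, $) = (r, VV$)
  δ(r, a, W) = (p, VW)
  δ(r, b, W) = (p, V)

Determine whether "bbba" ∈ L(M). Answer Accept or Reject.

(p, bbba, $) ⊢ (q, bbba, VV$) ⊢ (p, bba, VVV$) ⊢ (p, ba, VV$) ⊢ (p, a, V$) ⊢ (q, ε, $) ⊢ (q, ε, ε)
All input consumed and the stack is empty.

Accept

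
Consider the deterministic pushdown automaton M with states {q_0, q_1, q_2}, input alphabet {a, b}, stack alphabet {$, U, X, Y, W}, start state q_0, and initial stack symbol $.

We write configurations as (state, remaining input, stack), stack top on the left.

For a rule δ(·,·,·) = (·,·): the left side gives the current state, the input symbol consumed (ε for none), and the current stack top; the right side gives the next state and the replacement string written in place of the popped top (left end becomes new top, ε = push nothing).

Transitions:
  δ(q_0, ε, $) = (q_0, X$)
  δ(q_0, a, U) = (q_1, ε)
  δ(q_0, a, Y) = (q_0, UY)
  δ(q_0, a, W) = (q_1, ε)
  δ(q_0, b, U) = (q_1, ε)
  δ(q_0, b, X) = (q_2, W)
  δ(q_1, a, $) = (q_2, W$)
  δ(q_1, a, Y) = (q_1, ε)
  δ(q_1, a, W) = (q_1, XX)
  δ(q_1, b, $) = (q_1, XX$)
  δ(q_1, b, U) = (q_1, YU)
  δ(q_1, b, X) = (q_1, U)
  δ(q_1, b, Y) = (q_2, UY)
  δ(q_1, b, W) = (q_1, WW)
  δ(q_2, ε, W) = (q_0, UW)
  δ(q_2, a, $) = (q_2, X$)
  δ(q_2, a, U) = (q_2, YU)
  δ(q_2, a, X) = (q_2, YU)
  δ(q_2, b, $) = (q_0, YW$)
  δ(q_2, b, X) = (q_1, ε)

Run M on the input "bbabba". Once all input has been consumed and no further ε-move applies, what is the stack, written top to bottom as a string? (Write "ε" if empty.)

(q_0, bbabba, $)
  ε-move, top $: go to q_0, push X$ → (q_0, bbabba, X$)
  read b, top X: go to q_2, push W → (q_2, babba, W$)
  ε-move, top W: go to q_0, push UW → (q_0, babba, UW$)
  read b, top U: go to q_1, push ε → (q_1, abba, W$)
  read a, top W: go to q_1, push XX → (q_1, bba, XX$)
  read b, top X: go to q_1, push U → (q_1, ba, UX$)
  read b, top U: go to q_1, push YU → (q_1, a, YUX$)
  read a, top Y: go to q_1, push ε → (q_1, ε, UX$)
All input consumed in state q_1 with stack UX$.

UX$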